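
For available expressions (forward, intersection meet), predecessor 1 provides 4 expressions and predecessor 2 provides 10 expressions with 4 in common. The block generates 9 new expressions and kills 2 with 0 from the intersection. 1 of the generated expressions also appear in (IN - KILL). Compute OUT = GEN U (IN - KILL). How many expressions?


IN = intersection of predecessors = 4
IN - KILL = 4 - 0 = 4
|OUT| = |GEN| + |IN - KILL| - |GEN ∩ (IN - KILL)| = 9 + 4 - 1 = 12

12


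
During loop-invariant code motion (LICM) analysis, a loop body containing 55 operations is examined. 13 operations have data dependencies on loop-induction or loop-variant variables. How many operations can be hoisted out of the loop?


Invariant candidates = total - loop-dependent
= 55 - 13 = 42

42


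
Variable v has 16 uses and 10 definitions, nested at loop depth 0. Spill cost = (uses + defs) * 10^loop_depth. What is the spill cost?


uses + defs = 16 + 10 = 26
10^0 = 1
Spill cost = 26 * 1 = 26

26


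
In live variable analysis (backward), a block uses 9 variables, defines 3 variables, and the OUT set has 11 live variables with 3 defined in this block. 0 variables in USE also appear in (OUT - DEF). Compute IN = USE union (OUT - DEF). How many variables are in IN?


OUT - DEF: 11 - 3 = 8
|IN| = |USE| + |OUT - DEF| - |USE ∩ (OUT - DEF)| = 9 + 8 - 0 = 17

17


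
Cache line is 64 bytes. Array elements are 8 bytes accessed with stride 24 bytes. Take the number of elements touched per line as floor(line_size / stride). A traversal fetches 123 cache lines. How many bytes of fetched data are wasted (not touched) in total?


Elements per line = floor(64 / 24) = 2
Bytes used per line = 2 * 8 = 16
Wasted per line = 64 - 16 = 48
Total wasted = 48 * 123 = 5904

5904


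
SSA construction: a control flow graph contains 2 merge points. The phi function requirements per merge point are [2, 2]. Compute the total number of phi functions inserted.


Total phi functions = sum of phi functions at each join node
= 2 + 2 = 4

4


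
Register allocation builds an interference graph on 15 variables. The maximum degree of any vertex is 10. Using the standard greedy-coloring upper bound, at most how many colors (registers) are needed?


Greedy coloring never needs more than (max_degree + 1) colors: when coloring a vertex, at most max_degree neighbors are already colored.
Upper bound = 10 + 1 = 11

11


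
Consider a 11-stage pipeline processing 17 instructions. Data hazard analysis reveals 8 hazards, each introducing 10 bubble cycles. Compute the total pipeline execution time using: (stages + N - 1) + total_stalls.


Base cycles = 11 + 17 - 1 = 27
Total stalls = 8 * 10 = 80
Total = 27 + 80 = 107

107


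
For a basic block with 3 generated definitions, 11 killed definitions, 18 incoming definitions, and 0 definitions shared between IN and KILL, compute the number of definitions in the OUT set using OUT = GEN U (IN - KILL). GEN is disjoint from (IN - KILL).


IN - KILL: 18 - 0 = 18 surviving definitions
OUT = GEN + surviving = 3 + 18 = 21

21


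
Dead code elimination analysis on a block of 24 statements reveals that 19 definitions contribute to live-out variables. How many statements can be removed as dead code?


Dead code = total statements - live definitions
= 24 - 19 = 5

5


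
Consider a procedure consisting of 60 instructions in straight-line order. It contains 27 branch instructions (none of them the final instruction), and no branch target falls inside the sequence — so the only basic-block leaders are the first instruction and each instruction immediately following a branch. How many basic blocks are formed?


With no in-sequence branch targets, the leaders are the first instruction plus the instruction after each branch.
Number of basic blocks = branches + 1
= 27 + 1 = 28

28


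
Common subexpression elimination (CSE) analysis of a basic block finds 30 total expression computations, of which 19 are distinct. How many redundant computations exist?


CSE count = total expressions - unique expressions
= 30 - 19 = 11

11


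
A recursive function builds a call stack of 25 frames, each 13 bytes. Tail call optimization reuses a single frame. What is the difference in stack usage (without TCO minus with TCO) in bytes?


Without TCO: 25 * 13 = 325 bytes
With TCO: reuse 1 frame = 13 bytes
Savings = 325 - 13 = 312

312


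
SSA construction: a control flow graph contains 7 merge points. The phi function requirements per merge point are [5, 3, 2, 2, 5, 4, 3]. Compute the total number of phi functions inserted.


Total phi functions = sum of phi functions at each join node
= 5 + 3 + 2 + 2 + 5 + 4 + 3 = 24

24


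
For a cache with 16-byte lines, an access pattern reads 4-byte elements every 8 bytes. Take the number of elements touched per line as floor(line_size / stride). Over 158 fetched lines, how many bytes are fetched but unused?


Elements per line = floor(16 / 8) = 2
Bytes used per line = 2 * 4 = 8
Wasted per line = 16 - 8 = 8
Total wasted = 8 * 158 = 1264

1264


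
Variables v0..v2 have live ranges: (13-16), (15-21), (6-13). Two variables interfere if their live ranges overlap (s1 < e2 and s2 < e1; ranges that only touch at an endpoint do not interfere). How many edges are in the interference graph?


Check all pairs for overlapping intervals.
Two intervals (s1,e1) and (s2,e2) overlap if s1 < e2 and s2 < e1.
v0 (13-16) vs v1..v2: overlaps v1 -> 1
v1 (15-21) vs v2: overlaps none -> 0
Total overlapping pairs = 1 + 0 = 1

1


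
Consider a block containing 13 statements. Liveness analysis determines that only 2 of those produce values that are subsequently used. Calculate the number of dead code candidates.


Dead code = total statements - live definitions
= 13 - 2 = 11

11


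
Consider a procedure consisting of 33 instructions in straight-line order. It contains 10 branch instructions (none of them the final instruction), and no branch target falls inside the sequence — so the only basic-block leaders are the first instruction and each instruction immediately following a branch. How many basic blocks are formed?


With no in-sequence branch targets, the leaders are the first instruction plus the instruction after each branch.
Number of basic blocks = branches + 1
= 10 + 1 = 11

11


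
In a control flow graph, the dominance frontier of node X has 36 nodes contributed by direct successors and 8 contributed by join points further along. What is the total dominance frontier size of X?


DF(X) = direct successor contributions + join point contributions
= 36 + 8 = 44

44


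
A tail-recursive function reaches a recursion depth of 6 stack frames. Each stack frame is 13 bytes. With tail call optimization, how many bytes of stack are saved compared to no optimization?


Without TCO: 6 * 13 = 78 bytes
With TCO: reuse 1 frame = 13 bytes
Savings = 78 - 13 = 65

65


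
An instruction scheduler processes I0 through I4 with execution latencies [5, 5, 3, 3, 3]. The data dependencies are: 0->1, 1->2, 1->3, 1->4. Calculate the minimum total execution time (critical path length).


Compute longest path through dependency graph: dist(Ik) = max over predecessors of dist + latency(Ik).
dist(I0) = latency 5 = 5
dist(I1) = dist(I0) + 5 = 5 + 5 = 10
dist(I2) = dist(I1) + 3 = 10 + 3 = 13
dist(I3) = dist(I1) + 3 = 10 + 3 = 13
dist(I4) = dist(I1) + 3 = 10 + 3 = 13
Critical path = max dist = 13

13


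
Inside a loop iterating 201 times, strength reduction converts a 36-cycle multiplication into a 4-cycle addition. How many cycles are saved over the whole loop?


Per-iteration saving = 36 - 4 = 32
Total saved = 201 * 32 = 6432

6432


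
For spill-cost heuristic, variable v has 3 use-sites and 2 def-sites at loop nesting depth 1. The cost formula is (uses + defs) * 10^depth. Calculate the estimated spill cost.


uses + defs = 3 + 2 = 5
10^1 = 10
Spill cost = 5 * 10 = 50

50


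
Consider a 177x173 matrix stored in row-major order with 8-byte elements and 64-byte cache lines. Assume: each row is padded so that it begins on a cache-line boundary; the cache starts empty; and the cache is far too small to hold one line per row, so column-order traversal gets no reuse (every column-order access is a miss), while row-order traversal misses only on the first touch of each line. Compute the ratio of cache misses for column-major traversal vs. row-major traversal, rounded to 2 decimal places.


Each row occupies 173 * 8 = 1384 bytes and starts on a line boundary, so it spans ceil(1384 / 64) = 22 cache lines.
Row-major traversal misses (one per line touched): 177 * ceil(173 * 8 / 64) = 3894
Column-major traversal misses (no reuse, every access misses): 177 * 173 = 30621
Ratio = 30621 / 3894 = 7.86

7.86


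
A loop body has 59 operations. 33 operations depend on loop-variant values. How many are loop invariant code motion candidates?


Invariant candidates = total - loop-dependent
= 59 - 33 = 26

26


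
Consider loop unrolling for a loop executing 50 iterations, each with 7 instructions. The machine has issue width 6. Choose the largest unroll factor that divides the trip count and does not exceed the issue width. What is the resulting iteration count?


Largest divisor of 50 <= 6 is 5
New iterations = 50 / 5 = 10

10


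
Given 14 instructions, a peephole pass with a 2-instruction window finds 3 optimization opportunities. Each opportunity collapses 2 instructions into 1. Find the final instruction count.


Each match removes 1 instructions.
Total removed = 3 * 1 = 3
Remaining = 14 - 3 = 11

11


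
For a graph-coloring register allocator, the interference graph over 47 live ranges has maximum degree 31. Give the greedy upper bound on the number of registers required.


Greedy coloring never needs more than (max_degree + 1) colors: when coloring a vertex, at most max_degree neighbors are already colored.
Upper bound = 31 + 1 = 32

32


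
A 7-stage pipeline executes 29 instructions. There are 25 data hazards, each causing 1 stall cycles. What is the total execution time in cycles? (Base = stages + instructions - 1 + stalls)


Base cycles = 7 + 29 - 1 = 35
Total stalls = 25 * 1 = 25
Total = 35 + 25 = 60

60


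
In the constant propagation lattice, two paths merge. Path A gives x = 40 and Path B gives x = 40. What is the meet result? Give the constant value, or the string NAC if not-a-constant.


Meet operation: if both paths give the same constant, result is that constant; if they differ, result is NAC (not-a-constant).
Path A: 40, Path B: 40 -> equal
Result: constant -> 40

40


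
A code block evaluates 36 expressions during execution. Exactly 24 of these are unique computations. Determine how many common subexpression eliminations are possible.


CSE count = total expressions - unique expressions
= 36 - 24 = 12

12


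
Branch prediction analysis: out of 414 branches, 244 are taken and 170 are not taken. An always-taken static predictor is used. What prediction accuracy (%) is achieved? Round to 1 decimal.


Predictor: always-taken
Correct predictions = 244
Accuracy = 244 / 414 * 100 = 58.9%

58.9


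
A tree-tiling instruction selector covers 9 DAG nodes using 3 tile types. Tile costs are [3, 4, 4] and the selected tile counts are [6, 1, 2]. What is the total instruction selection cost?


Total cost = sum(count_i * cost_i)
= 6*3 + 1*4 + 2*4
= 30

30


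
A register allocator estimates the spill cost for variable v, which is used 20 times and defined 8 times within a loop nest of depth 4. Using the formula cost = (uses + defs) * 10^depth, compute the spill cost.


uses + defs = 20 + 8 = 28
10^4 = 10000
Spill cost = 28 * 10000 = 280000

280000


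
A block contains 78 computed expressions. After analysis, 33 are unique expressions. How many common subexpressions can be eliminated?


CSE count = total expressions - unique expressions
= 78 - 33 = 45

45


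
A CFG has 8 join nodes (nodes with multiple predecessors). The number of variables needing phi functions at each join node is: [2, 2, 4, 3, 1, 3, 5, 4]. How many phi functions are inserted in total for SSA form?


Total phi functions = sum of phi functions at each join node
= 2 + 2 + 4 + 3 + 1 + 3 + 5 + 4 = 24

24


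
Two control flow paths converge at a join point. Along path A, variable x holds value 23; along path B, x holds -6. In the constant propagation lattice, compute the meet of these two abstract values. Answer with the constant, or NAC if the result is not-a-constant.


Meet operation: if both paths give the same constant, result is that constant; if they differ, result is NAC (not-a-constant).
Path A: 23, Path B: -6 -> differ
Result: not-a-constant -> NAC

NAC


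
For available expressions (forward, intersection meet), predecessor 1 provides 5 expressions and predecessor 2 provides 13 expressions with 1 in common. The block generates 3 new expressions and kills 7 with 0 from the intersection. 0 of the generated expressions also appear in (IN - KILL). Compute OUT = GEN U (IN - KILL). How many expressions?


IN = intersection of predecessors = 1
IN - KILL = 1 - 0 = 1
|OUT| = |GEN| + |IN - KILL| - |GEN ∩ (IN - KILL)| = 3 + 1 - 0 = 4

4


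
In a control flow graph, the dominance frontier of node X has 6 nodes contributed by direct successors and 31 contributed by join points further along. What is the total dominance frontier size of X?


DF(X) = direct successor contributions + join point contributions
= 6 + 31 = 37

37


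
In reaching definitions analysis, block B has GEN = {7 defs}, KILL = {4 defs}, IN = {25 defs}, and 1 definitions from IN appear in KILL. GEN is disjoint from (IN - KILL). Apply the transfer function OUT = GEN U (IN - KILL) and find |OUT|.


IN - KILL: 25 - 1 = 24 surviving definitions
OUT = GEN + surviving = 7 + 24 = 31

31


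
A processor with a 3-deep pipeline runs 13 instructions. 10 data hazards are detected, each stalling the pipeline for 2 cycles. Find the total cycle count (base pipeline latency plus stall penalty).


Base cycles = 3 + 13 - 1 = 15
Total stalls = 10 * 2 = 20
Total = 15 + 20 = 35

35


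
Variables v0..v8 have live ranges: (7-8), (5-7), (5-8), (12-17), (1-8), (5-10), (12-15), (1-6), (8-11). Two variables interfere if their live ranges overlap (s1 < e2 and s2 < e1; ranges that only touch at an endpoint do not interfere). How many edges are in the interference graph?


Check all pairs for overlapping intervals.
Two intervals (s1,e1) and (s2,e2) overlap if s1 < e2 and s2 < e1.
v0 (7-8) vs v1..v8: overlaps v2, v4, v5 -> 3
v1 (5-7) vs v2..v8: overlaps v2, v4, v5, v7 -> 4
v2 (5-8) vs v3..v8: overlaps v4, v5, v7 -> 3
v3 (12-17) vs v4..v8: overlaps v6 -> 1
v4 (1-8) vs v5..v8: overlaps v5, v7 -> 2
v5 (5-10) vs v6..v8: overlaps v7, v8 -> 2
v6 (12-15) vs v7..v8: overlaps none -> 0
v7 (1-6) vs v8: overlaps none -> 0
Total overlapping pairs = 3 + 4 + 3 + 1 + 2 + 2 + 0 + 0 = 15

15


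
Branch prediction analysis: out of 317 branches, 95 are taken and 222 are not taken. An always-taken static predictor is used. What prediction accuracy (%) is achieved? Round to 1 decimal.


Predictor: always-taken
Correct predictions = 95
Accuracy = 95 / 317 * 100 = 30.0%

30.0


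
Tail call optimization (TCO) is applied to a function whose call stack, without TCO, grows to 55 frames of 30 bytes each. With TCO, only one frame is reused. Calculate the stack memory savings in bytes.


Without TCO: 55 * 30 = 1650 bytes
With TCO: reuse 1 frame = 30 bytes
Savings = 1650 - 30 = 1620

1620


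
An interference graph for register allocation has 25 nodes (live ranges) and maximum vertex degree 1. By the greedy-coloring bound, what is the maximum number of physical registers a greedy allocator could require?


Greedy coloring never needs more than (max_degree + 1) colors: when coloring a vertex, at most max_degree neighbors are already colored.
Upper bound = 1 + 1 = 2

2


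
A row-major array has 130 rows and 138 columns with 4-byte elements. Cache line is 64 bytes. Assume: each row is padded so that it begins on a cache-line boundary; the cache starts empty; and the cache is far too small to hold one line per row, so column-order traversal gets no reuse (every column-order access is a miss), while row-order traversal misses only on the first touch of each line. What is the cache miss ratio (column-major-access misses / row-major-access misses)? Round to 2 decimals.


Each row occupies 138 * 4 = 552 bytes and starts on a line boundary, so it spans ceil(552 / 64) = 9 cache lines.
Row-major traversal misses (one per line touched): 130 * ceil(138 * 4 / 64) = 1170
Column-major traversal misses (no reuse, every access misses): 130 * 138 = 17940
Ratio = 17940 / 1170 = 15.33

15.33


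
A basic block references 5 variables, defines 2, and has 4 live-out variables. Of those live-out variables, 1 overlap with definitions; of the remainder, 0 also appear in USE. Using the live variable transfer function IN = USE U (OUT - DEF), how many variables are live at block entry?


OUT - DEF: 4 - 1 = 3
|IN| = |USE| + |OUT - DEF| - |USE ∩ (OUT - DEF)| = 5 + 3 - 0 = 8

8


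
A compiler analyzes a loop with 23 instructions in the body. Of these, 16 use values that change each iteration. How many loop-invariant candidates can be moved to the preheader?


Invariant candidates = total - loop-dependent
= 23 - 16 = 7

7


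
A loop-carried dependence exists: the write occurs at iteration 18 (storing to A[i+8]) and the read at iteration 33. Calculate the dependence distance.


Distance = read iteration - write iteration
= 33 - 18 = 15

15


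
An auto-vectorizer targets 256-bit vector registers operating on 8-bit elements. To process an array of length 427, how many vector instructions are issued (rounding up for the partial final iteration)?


Width = 256 / 8 = 32 elements per vector op
Iterations = ceil(427 / 32) = 14

14


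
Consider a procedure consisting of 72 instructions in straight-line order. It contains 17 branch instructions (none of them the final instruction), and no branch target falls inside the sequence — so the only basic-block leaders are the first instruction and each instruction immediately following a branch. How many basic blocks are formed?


With no in-sequence branch targets, the leaders are the first instruction plus the instruction after each branch.
Number of basic blocks = branches + 1
= 17 + 1 = 18

18


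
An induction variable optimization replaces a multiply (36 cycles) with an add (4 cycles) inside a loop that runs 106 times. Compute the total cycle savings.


Per-iteration saving = 36 - 4 = 32
Total saved = 106 * 32 = 3392

3392


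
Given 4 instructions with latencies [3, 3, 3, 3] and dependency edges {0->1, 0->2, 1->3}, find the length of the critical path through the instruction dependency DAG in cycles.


Compute longest path through dependency graph: dist(Ik) = max over predecessors of dist + latency(Ik).
dist(I0) = latency 3 = 3
dist(I1) = dist(I0) + 3 = 3 + 3 = 6
dist(I2) = dist(I0) + 3 = 3 + 3 = 6
dist(I3) = dist(I1) + 3 = 6 + 3 = 9
Critical path = max dist = 9

9


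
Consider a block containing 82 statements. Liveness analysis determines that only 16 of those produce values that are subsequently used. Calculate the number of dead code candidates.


Dead code = total statements - live definitions
= 82 - 16 = 66

66


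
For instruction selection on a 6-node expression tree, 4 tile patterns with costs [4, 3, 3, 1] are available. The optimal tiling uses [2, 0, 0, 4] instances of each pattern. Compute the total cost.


Total cost = sum(count_i * cost_i)
= 2*4 + 0*3 + 0*3 + 4*1
= 12

12


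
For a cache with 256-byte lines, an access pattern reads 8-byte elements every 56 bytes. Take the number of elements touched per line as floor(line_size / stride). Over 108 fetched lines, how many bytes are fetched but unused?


Elements per line = floor(256 / 56) = 4
Bytes used per line = 4 * 8 = 32
Wasted per line = 256 - 32 = 224
Total wasted = 224 * 108 = 24192

24192


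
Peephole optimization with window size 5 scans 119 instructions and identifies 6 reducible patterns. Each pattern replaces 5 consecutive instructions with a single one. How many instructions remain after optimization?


Each match removes 4 instructions.
Total removed = 6 * 4 = 24
Remaining = 119 - 24 = 95

95


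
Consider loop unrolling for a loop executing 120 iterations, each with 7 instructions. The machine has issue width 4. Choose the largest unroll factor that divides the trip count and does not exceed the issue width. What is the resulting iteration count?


Largest divisor of 120 <= 4 is 4
New iterations = 120 / 4 = 30

30


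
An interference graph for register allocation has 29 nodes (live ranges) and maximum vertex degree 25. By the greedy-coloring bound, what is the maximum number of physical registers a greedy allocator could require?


Greedy coloring never needs more than (max_degree + 1) colors: when coloring a vertex, at most max_degree neighbors are already colored.
Upper bound = 25 + 1 = 26

26


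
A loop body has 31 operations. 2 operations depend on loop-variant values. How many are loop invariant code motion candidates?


Invariant candidates = total - loop-dependent
= 31 - 2 = 29

29


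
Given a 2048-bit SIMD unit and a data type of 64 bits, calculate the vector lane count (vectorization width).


Width = SIMD bits / data type bits
= 2048 / 64 = 32

32


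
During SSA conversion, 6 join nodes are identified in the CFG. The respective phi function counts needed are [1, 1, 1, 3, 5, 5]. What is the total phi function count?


Total phi functions = sum of phi functions at each join node
= 1 + 1 + 1 + 3 + 5 + 5 = 16

16


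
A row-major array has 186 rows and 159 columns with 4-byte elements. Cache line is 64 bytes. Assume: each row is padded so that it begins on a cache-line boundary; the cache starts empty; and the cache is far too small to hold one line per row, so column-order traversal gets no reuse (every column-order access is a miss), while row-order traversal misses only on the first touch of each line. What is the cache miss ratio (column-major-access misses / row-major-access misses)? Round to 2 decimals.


Each row occupies 159 * 4 = 636 bytes and starts on a line boundary, so it spans ceil(636 / 64) = 10 cache lines.
Row-major traversal misses (one per line touched): 186 * ceil(159 * 4 / 64) = 1860
Column-major traversal misses (no reuse, every access misses): 186 * 159 = 29574
Ratio = 29574 / 1860 = 15.9

15.9


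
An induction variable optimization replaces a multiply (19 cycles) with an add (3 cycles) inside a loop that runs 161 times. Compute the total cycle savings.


Per-iteration saving = 19 - 3 = 16
Total saved = 161 * 16 = 2576

2576


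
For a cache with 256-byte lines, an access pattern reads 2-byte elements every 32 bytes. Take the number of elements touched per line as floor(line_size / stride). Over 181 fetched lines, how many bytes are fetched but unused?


Elements per line = floor(256 / 32) = 8
Bytes used per line = 8 * 2 = 16
Wasted per line = 256 - 16 = 240
Total wasted = 240 * 181 = 43440

43440


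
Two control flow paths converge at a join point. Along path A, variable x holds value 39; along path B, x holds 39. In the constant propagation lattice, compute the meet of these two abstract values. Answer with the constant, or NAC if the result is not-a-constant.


Meet operation: if both paths give the same constant, result is that constant; if they differ, result is NAC (not-a-constant).
Path A: 39, Path B: 39 -> equal
Result: constant -> 39

39


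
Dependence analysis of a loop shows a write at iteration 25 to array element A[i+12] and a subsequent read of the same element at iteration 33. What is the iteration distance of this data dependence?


Distance = read iteration - write iteration
= 33 - 25 = 8

8


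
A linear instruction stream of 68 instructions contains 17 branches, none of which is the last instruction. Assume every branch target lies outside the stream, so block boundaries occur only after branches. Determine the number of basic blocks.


With no in-sequence branch targets, the leaders are the first instruction plus the instruction after each branch.
Number of basic blocks = branches + 1
= 17 + 1 = 18

18


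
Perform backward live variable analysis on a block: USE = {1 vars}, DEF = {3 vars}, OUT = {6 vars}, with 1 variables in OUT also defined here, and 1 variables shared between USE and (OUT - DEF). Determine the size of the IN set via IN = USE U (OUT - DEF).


OUT - DEF: 6 - 1 = 5
|IN| = |USE| + |OUT - DEF| - |USE ∩ (OUT - DEF)| = 1 + 5 - 1 = 5

5


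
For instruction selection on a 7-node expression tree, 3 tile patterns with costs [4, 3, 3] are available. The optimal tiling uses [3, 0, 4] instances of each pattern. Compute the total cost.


Total cost = sum(count_i * cost_i)
= 3*4 + 0*3 + 4*3
= 24

24


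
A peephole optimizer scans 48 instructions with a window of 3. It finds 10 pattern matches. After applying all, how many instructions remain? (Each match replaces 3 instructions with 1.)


Each match removes 2 instructions.
Total removed = 10 * 2 = 20
Remaining = 48 - 20 = 28

28


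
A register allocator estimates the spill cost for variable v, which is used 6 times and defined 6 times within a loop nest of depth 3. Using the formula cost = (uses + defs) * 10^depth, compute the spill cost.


uses + defs = 6 + 6 = 12
10^3 = 1000
Spill cost = 12 * 1000 = 12000

12000


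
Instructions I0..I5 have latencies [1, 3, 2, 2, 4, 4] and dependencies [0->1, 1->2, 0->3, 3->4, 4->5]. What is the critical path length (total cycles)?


Compute longest path through dependency graph: dist(Ik) = max over predecessors of dist + latency(Ik).
dist(I0) = latency 1 = 1
dist(I1) = dist(I0) + 3 = 1 + 3 = 4
dist(I2) = dist(I1) + 2 = 4 + 2 = 6
dist(I3) = dist(I0) + 2 = 1 + 2 = 3
dist(I4) = dist(I3) + 4 = 3 + 4 = 7
dist(I5) = dist(I4) + 4 = 7 + 4 = 11
Critical path = max dist = 11

11


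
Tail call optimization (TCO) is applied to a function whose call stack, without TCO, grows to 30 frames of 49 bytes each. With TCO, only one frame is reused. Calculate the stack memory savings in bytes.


Without TCO: 30 * 49 = 1470 bytes
With TCO: reuse 1 frame = 49 bytes
Savings = 1470 - 49 = 1421

1421


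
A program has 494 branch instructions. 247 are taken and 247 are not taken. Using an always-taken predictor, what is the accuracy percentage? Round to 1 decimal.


Predictor: always-taken
Correct predictions = 247
Accuracy = 247 / 494 * 100 = 50.0%

50.0


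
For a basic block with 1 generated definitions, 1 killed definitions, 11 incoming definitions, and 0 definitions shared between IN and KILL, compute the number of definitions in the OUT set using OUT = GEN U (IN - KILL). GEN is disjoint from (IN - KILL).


IN - KILL: 11 - 0 = 11 surviving definitions
OUT = GEN + surviving = 1 + 11 = 12

12


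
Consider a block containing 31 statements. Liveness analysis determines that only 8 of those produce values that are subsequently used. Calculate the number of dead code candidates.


Dead code = total statements - live definitions
= 31 - 8 = 23

23


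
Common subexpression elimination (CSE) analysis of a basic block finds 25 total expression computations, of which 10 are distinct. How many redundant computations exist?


CSE count = total expressions - unique expressions
= 25 - 10 = 15

15


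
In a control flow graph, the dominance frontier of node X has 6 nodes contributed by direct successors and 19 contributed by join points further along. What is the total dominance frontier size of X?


DF(X) = direct successor contributions + join point contributions
= 6 + 19 = 25

25


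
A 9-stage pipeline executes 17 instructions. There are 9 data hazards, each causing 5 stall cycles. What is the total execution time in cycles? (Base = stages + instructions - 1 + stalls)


Base cycles = 9 + 17 - 1 = 25
Total stalls = 9 * 5 = 45
Total = 25 + 45 = 70

70


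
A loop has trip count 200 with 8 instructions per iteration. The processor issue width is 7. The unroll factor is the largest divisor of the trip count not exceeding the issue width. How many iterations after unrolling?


Largest divisor of 200 <= 7 is 5
New iterations = 200 / 5 = 40

40


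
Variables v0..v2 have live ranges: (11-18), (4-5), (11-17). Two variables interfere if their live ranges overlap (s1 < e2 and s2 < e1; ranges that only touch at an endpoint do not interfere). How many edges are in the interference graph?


Check all pairs for overlapping intervals.
Two intervals (s1,e1) and (s2,e2) overlap if s1 < e2 and s2 < e1.
v0 (11-18) vs v1..v2: overlaps v2 -> 1
v1 (4-5) vs v2: overlaps none -> 0
Total overlapping pairs = 1 + 0 = 1

1


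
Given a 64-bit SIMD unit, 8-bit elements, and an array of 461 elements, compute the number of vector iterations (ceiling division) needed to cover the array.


Width = 64 / 8 = 8 elements per vector op
Iterations = ceil(461 / 8) = 58

58


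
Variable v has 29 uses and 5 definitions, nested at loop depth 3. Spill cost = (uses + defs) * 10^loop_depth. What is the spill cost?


uses + defs = 29 + 5 = 34
10^3 = 1000
Spill cost = 34 * 1000 = 34000

34000


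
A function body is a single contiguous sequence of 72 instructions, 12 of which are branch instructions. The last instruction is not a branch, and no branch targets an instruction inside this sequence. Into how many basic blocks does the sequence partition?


With no in-sequence branch targets, the leaders are the first instruction plus the instruction after each branch.
Number of basic blocks = branches + 1
= 12 + 1 = 13

13


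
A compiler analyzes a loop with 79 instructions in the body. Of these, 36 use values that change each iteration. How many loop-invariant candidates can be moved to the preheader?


Invariant candidates = total - loop-dependent
= 79 - 36 = 43

43


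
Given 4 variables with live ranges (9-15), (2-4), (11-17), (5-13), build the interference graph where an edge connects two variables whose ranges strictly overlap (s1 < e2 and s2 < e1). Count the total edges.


Check all pairs for overlapping intervals.
Two intervals (s1,e1) and (s2,e2) overlap if s1 < e2 and s2 < e1.
v0 (9-15) vs v1..v3: overlaps v2, v3 -> 2
v1 (2-4) vs v2..v3: overlaps none -> 0
v2 (11-17) vs v3: overlaps v3 -> 1
Total overlapping pairs = 2 + 0 + 1 = 3

3


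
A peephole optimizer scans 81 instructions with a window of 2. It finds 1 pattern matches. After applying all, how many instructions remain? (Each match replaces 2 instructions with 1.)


Each match removes 1 instructions.
Total removed = 1 * 1 = 1
Remaining = 81 - 1 = 80

80


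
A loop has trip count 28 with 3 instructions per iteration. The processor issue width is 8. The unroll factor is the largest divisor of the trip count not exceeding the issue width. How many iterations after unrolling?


Largest divisor of 28 <= 8 is 7
New iterations = 28 / 7 = 4

4


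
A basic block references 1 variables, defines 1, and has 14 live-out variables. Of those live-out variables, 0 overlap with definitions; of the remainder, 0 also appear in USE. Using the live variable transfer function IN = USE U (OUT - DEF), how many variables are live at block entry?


OUT - DEF: 14 - 0 = 14
|IN| = |USE| + |OUT - DEF| - |USE ∩ (OUT - DEF)| = 1 + 14 - 0 = 15

15


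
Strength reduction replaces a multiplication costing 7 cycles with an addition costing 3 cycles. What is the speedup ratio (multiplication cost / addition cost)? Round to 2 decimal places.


Ratio = mult_cost / add_cost = 7 / 3 = 2.33

2.33


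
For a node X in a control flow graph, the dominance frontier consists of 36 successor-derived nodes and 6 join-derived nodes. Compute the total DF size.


DF(X) = direct successor contributions + join point contributions
= 36 + 6 = 42

42


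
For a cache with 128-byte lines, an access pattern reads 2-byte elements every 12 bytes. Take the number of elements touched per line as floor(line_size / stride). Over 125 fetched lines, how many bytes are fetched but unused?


Elements per line = floor(128 / 12) = 10
Bytes used per line = 10 * 2 = 20
Wasted per line = 128 - 20 = 108
Total wasted = 108 * 125 = 13500

13500


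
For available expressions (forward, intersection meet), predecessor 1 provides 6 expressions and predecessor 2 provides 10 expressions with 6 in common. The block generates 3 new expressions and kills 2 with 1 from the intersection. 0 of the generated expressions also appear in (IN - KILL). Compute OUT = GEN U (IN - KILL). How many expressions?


IN = intersection of predecessors = 6
IN - KILL = 6 - 1 = 5
|OUT| = |GEN| + |IN - KILL| - |GEN ∩ (IN - KILL)| = 3 + 5 - 0 = 8

8


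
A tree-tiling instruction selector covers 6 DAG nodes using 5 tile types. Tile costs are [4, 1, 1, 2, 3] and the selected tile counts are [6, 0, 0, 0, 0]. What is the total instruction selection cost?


Total cost = sum(count_i * cost_i)
= 6*4 + 0*1 + 0*1 + 0*2 + 0*3
= 24

24


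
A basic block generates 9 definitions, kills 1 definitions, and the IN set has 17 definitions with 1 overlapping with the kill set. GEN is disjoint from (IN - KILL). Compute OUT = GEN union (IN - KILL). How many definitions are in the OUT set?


IN - KILL: 17 - 1 = 16 surviving definitions
OUT = GEN + surviving = 9 + 16 = 25

25


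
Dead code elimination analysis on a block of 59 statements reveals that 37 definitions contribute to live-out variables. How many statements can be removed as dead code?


Dead code = total statements - live definitions
= 59 - 37 = 22

22


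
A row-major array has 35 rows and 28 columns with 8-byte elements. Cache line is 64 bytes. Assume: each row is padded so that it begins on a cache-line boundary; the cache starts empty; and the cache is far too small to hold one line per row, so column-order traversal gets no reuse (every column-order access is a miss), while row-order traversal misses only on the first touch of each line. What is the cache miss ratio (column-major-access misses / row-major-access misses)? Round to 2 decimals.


Each row occupies 28 * 8 = 224 bytes and starts on a line boundary, so it spans ceil(224 / 64) = 4 cache lines.
Row-major traversal misses (one per line touched): 35 * ceil(28 * 8 / 64) = 140
Column-major traversal misses (no reuse, every access misses): 35 * 28 = 980
Ratio = 980 / 140 = 7.0

7.0


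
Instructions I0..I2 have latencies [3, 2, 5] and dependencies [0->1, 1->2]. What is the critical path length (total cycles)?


Compute longest path through dependency graph: dist(Ik) = max over predecessors of dist + latency(Ik).
dist(I0) = latency 3 = 3
dist(I1) = dist(I0) + 2 = 3 + 2 = 5
dist(I2) = dist(I1) + 5 = 5 + 5 = 10
Critical path = max dist = 10

10


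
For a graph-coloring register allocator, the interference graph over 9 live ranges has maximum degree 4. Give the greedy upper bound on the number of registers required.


Greedy coloring never needs more than (max_degree + 1) colors: when coloring a vertex, at most max_degree neighbors are already colored.
Upper bound = 4 + 1 = 5

5


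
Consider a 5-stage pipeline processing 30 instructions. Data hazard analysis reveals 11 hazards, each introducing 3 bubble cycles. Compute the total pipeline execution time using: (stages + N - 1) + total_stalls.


Base cycles = 5 + 30 - 1 = 34
Total stalls = 11 * 3 = 33
Total = 34 + 33 = 67

67


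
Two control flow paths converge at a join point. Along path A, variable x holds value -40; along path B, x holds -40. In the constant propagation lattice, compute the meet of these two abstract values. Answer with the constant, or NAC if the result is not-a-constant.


Meet operation: if both paths give the same constant, result is that constant; if they differ, result is NAC (not-a-constant).
Path A: -40, Path B: -40 -> equal
Result: constant -> -40

-40


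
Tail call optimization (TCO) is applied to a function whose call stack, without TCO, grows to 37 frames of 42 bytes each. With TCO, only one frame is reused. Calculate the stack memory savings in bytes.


Without TCO: 37 * 42 = 1554 bytes
With TCO: reuse 1 frame = 42 bytes
Savings = 1554 - 42 = 1512

1512


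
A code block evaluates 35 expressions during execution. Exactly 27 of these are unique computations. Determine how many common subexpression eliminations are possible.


CSE count = total expressions - unique expressions
= 35 - 27 = 8

8


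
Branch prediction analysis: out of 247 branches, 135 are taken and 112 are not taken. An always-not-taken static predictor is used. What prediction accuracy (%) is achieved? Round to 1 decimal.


Predictor: always-not-taken
Correct predictions = 112
Accuracy = 112 / 247 * 100 = 45.3%

45.3


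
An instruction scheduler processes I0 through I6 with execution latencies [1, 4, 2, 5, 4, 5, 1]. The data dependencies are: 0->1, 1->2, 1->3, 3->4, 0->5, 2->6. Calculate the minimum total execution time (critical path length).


Compute longest path through dependency graph: dist(Ik) = max over predecessors of dist + latency(Ik).
dist(I0) = latency 1 = 1
dist(I1) = dist(I0) + 4 = 1 + 4 = 5
dist(I2) = dist(I1) + 2 = 5 + 2 = 7
dist(I3) = dist(I1) + 5 = 5 + 5 = 10
dist(I4) = dist(I3) + 4 = 10 + 4 = 14
dist(I5) = dist(I0) + 5 = 1 + 5 = 6
dist(I6) = dist(I2) + 1 = 7 + 1 = 8
Critical path = max dist = 14

14


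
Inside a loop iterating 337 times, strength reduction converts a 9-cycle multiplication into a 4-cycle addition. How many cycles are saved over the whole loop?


Per-iteration saving = 9 - 4 = 5
Total saved = 337 * 5 = 1685

1685


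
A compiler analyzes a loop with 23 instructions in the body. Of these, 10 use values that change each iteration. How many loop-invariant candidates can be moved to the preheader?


Invariant candidates = total - loop-dependent
= 23 - 10 = 13

13


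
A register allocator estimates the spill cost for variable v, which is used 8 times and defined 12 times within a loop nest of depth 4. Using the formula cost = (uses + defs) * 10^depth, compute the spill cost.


uses + defs = 8 + 12 = 20
10^4 = 10000
Spill cost = 20 * 10000 = 200000

200000


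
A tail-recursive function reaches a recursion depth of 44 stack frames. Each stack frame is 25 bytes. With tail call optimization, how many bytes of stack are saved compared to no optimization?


Without TCO: 44 * 25 = 1100 bytes
With TCO: reuse 1 frame = 25 bytes
Savings = 1100 - 25 = 1075

1075


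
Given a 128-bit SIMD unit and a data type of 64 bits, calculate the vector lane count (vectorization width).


Width = SIMD bits / data type bits
= 128 / 64 = 2

2


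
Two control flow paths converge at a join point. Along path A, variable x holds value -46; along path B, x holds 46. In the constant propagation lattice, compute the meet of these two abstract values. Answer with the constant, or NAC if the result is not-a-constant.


Meet operation: if both paths give the same constant, result is that constant; if they differ, result is NAC (not-a-constant).
Path A: -46, Path B: 46 -> differ
Result: not-a-constant -> NAC

NAC


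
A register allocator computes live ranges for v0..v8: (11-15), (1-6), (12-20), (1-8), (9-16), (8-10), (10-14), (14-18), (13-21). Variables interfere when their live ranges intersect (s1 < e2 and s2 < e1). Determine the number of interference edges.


Check all pairs for overlapping intervals.
Two intervals (s1,e1) and (s2,e2) overlap if s1 < e2 and s2 < e1.
v0 (11-15) vs v1..v8: overlaps v2, v4, v6, v7, v8 -> 5
v1 (1-6) vs v2..v8: overlaps v3 -> 1
v2 (12-20) vs v3..v8: overlaps v4, v6, v7, v8 -> 4
v3 (1-8) vs v4..v8: overlaps none -> 0
v4 (9-16) vs v5..v8: overlaps v5, v6, v7, v8 -> 4
v5 (8-10) vs v6..v8: overlaps none -> 0
v6 (10-14) vs v7..v8: overlaps v8 -> 1
v7 (14-18) vs v8: overlaps v8 -> 1
Total overlapping pairs = 5 + 1 + 4 + 0 + 4 + 0 + 1 + 1 = 16

16
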